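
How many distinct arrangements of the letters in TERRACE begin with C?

180

Fix C in the first position and arrange the remaining 6 letters.
Those 6 letters have E appearing twice and R appearing twice, giving (6)!/(2!·2!) = 180.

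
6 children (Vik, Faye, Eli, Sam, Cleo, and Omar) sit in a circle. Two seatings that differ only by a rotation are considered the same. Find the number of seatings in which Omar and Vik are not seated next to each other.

All circular seatings of 6 people number (5)! = 120.
Those with Omar next to Vik: fuse the pair into one unit and seat 5 units around a circle — 2·(4)! = 48.
Subtracting, 120 − 48 = 72.

72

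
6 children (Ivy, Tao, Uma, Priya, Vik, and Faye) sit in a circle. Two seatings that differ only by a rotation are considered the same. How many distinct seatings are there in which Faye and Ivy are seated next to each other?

Glue Faye and Ivy into a block (2 internal orders). Seating 5 units around a circle gives (4)! arrangements.
So 2 × (4)! = 2 × 24 = 48.

48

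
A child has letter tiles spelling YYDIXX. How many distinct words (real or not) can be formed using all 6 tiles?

180

YYDIXX has 6 letters with X appearing twice and Y appearing twice.
Dividing 6! = 720 by 2!·2! = 4 for the repeated letters gives 180.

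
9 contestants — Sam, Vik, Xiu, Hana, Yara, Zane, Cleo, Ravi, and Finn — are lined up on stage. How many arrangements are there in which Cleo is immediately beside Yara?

80640

Glue Cleo and Yara into one block (2 internal orders), leaving 8 units to arrange in a row.
So the count is 2·(8)! = 80640.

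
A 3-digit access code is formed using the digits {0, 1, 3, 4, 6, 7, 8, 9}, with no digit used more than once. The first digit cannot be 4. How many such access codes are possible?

294

The first digit has 8−1 = 7 choices (anything except 4).
The remaining 2 digits are filled from the other 7 symbols without repetition: 7 × 6 = 42.
Total: 7 × 42 = 294.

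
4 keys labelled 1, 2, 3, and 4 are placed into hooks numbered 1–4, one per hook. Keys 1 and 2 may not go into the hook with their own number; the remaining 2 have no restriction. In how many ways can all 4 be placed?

14

Let Aᵢ (for i ∈ {1, 2}) be the placements that put key i in its forbidden hook. Any j of these fix j positions, leaving (4−j)! ways to fill the rest, and there are C(2,j) ways to pick which j.
By inclusion–exclusion, the number of valid placements is Σ_{j=0}^{2} (−1)^j C(2,j)·(4−j)!.
Computing: 24 − 12 + 2 = 14.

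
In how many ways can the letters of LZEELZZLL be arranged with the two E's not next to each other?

980

There are 9!/(4!·3!·2!) = 1260 arrangements of LZEELZZLL in total.
If the two E's are adjacent, glue them into one block, leaving 8 items to arrange: (8)!/(4!·3!) = 280 ways.
Hence 1260 − 280 = 980.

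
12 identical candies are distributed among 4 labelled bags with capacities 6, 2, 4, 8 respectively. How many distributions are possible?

86

By stars and bars, unrestricted non-negative solutions to x_1+…+x_4 = 12 number C(12+3,3) = 455.
Subtract solutions that violate a single cap (substitute x_i' = x_i − (cap_i+1)): x_1 ≥ 7 gives C(8,3) = 56; x_2 ≥ 3 gives C(12,3) = 220; x_3 ≥ 5 gives C(10,3) = 120; x_4 ≥ 9 gives C(6,3) = 20. Together 416.
Add back pairs where two caps are both exceeded: 10 + 1 + 0 + 35 + 1 + 0 = 47.
By inclusion–exclusion the count is 455 − 416 + 47 = 86.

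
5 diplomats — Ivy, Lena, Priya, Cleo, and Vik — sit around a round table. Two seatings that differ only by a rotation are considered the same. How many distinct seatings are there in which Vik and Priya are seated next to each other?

12

Treat {Vik, Priya} as one unit (2 internal orders) and seat the resulting 4 units around the table: (3)! circular arrangements.
So 2 × (3)! = 2 × 6 = 12.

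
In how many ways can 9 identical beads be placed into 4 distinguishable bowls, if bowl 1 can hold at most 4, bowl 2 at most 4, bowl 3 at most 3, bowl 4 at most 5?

76

Without the upper bounds there are C(12,3) = 220 ways to split 9 among 4 bowls.
Subtract solutions that violate a single cap (substitute x_i' = x_i − (cap_i+1)): x_1 ≥ 5 gives C(7,3) = 35; x_2 ≥ 5 gives C(7,3) = 35; x_3 ≥ 4 gives C(8,3) = 56; x_4 ≥ 6 gives C(6,3) = 20. Together 146.
Add back pairs where two caps are both exceeded: 0 + 1 + 0 + 1 + 0 + 0 = 2.
By inclusion–exclusion the count is 220 − 146 + 2 = 76.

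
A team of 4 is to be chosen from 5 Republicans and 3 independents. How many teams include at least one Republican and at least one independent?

65

Unrestricted: C(8,4) = 70 ways to pick any 4 of the 8.
Subtract selections that omit an entire group: no Republicans → C(3,4) = 0; no independents → C(5,4) = 5.
Both groups omitted at once is impossible, so 70 − 5 = 65.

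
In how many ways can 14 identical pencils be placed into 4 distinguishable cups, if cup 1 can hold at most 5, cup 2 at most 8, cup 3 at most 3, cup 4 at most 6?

By stars and bars, unrestricted non-negative solutions to x_1+…+x_4 = 14 number C(14+3,3) = 680.
Subtract solutions that violate a single cap (substitute x_i' = x_i − (cap_i+1)): x_1 ≥ 6 gives C(11,3) = 165; x_2 ≥ 9 gives C(8,3) = 56; x_3 ≥ 4 gives C(13,3) = 286; x_4 ≥ 7 gives C(10,3) = 120. Together 627.
Add back pairs where two caps are both exceeded: 0 + 35 + 4 + 4 + 0 + 20 = 63.
By inclusion–exclusion the count is 680 − 627 + 63 = 116.

116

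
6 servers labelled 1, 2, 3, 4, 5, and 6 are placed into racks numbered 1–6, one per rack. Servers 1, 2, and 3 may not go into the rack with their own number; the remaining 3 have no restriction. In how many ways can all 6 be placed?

Let Aᵢ (for i ∈ {1, 2, 3}) be the placements that put server i in its forbidden rack. Any j of these fix j positions, leaving (6−j)! ways to fill the rest, and there are C(3,j) ways to pick which j.
By inclusion–exclusion, the number of valid placements is Σ_{j=0}^{3} (−1)^j C(3,j)·(6−j)!.
Computing: 720 − 360 + 72 − 6 = 426.

426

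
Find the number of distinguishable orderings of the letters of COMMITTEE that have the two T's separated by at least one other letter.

35280

There are 9!/(2!·2!·2!) = 45360 arrangements of COMMITTEE in total.
If the two T's are adjacent, glue them into one block, leaving 8 items to arrange: (8)!/(2!·2!) = 10080 ways.
Hence 45360 − 10080 = 35280.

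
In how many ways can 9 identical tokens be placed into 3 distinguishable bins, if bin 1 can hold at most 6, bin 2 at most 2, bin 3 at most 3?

6

Ignoring the caps, the number of non-negative solutions to x_1+…+x_3 = 9 is C(11,2) = 55.
Subtract solutions that violate a single cap (substitute x_i' = x_i − (cap_i+1)): x_1 ≥ 7 gives C(4,2) = 6; x_2 ≥ 3 gives C(8,2) = 28; x_3 ≥ 4 gives C(7,2) = 21. Together 55.
Add back pairs where two caps are both exceeded: 0 + 0 + 6 = 6.
By inclusion–exclusion the count is 55 − 55 + 6 = 6.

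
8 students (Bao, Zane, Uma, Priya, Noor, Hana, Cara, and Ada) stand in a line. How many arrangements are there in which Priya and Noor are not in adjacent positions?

30240

There are 8! = 40320 arrangements in all. If Priya and Noor are adjacent, merging them into one block gives 2·(7)! = 10080 arrangements.
So 40320 − 10080 = 30240 arrangements keep them apart.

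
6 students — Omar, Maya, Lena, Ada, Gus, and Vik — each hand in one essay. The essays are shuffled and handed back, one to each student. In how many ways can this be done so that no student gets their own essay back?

This is the derangement count D_6: permutations of 6 items with no fixed point.
By inclusion–exclusion this is Σ_{j=0}^{6} (−1)^j C(6,j)·(6−j)!.
Computing: 720 − 720 + 360 − 120 + 30 − 6 + 1 = 265.

265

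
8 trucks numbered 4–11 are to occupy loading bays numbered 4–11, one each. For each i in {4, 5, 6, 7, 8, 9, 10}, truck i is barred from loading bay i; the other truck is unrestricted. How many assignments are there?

Let Aᵢ (for 4 ≤ i ≤ 10) be the placements that put truck i in its forbidden loading bay. Any j of these fix j positions, leaving (8−j)! ways to fill the rest, and there are C(7,j) ways to pick which j.
By inclusion–exclusion, the number of valid placements is Σ_{j=0}^{7} (−1)^j C(7,j)·(8−j)!.
Computing: 40320 − 35280 + 15120 − 4200 + 840 − 126 + 14 − 1 = 16687.

16687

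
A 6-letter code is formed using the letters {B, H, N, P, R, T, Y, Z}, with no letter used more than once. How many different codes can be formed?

20160

With no repetition, fill the 6 letters in order: 8 choices, then 7, down to 3.
That product is 8 × 7 × 6 × 5 × 4 × 3 = 20160.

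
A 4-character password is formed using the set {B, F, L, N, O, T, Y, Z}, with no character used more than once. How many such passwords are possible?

This is a permutation of 4 out of 8: P(8,4) = 8!/4!.
That product is 8 × 7 × 6 × 5 = 1680.

1680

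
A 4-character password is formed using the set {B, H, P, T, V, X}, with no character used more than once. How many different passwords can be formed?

Choose and order 4 of the 6 symbols: the first character has 6 options, the next 5, then 4, 3.
6 × 5 × 4 × 3 = 360.

360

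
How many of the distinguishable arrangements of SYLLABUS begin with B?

Fix B in the first position and arrange the remaining 7 letters.
Those 7 letters have L appearing twice and S appearing twice, giving (7)!/(2!·2!) = 1260.

1260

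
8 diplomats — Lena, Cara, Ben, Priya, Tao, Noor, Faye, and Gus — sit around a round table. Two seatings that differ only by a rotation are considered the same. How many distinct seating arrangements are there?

Seat Lena anywhere (absorbing the rotational symmetry), then permute the other 7: (7)! = 5040.

5040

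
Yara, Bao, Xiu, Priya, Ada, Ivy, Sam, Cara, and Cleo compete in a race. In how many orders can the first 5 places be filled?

There are 9 choices for 1st place, 8 for 2nd, and so on down to 5 for position 5.
That gives 9 × 8 × 7 × 6 × 5 = 15120.

15120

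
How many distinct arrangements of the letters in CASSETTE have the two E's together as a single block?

1260

Treat the 2 copies of E as a single block. The multiset to arrange is then {EE, A, C, S, S, T, T}, 7 items in all.
That gives (7)!/(2!·2!) = 1260 arrangements.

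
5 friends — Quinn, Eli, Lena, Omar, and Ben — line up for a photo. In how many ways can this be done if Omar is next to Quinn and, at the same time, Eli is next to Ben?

Treat {Omar,Quinn} as one block (2 orders) and {Eli,Ben} as another (2 orders).
That leaves 3 units to arrange: 2 × 2 × 3! = 4 × 6 = 24.

24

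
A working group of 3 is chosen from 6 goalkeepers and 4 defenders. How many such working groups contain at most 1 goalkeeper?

Split by how many goalkeepers are chosen (0 through 1).
Sum: C(6,0)·C(4,3) + C(6,1)·C(4,2) = 4 + 36 = 40.

40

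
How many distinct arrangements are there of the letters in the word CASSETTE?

5040

Letter multiplicities in CASSETTE: A×1, C×1, E×2, S×2, T×2.
So there are 8! / (2!·2!·2!) = 5040 distinguishable arrangements.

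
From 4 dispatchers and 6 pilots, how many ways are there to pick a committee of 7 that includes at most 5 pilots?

Split by how many pilots are chosen (0 through 5).
Sum: C(6,0)·C(4,7) + C(6,1)·C(4,6) + C(6,2)·C(4,5) + C(6,3)·C(4,4) + C(6,4)·C(4,3) + C(6,5)·C(4,2) = 0 + 0 + 0 + 20 + 60 + 36 = 116.

116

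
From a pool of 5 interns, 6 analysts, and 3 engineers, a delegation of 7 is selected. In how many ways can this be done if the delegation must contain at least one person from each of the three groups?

3058

With no constraint there are C(14,7) = 3432 possible selections.
Subtract selections that omit an entire group: no interns → C(9,7) = 36; no analysts → C(8,7) = 8; no engineers → C(11,7) = 330.
Add back selections omitting two groups (i.e. drawn from a single group): C(5,7) + C(6,7) + C(3,7) = 0.
By inclusion–exclusion: 3432 − 374 + 0 = 3058.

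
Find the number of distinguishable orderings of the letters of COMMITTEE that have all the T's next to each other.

Treat the 2 copies of T as a single block. The multiset to arrange is then {TT, C, E, E, I, M, M, O}, 8 items in all.
That gives (8)!/(2!·2!) = 10080 arrangements.

10080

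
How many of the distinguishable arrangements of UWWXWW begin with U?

With the first slot taken by U, it remains to arrange the other 5 letters (WWXWW).
Those 5 letters have W appearing 4 times, giving (5)!/(4!) = 5.

5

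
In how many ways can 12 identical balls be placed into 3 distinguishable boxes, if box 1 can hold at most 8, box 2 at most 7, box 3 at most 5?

Without the upper bounds there are C(14,2) = 91 ways to split 12 among 3 boxes.
Subtract solutions that violate a single cap (substitute x_i' = x_i − (cap_i+1)): x_1 ≥ 9 gives C(5,2) = 10; x_2 ≥ 8 gives C(6,2) = 15; x_3 ≥ 6 gives C(8,2) = 28. Together 53.
No two caps can be exceeded simultaneously, so the pair terms are all 0.
By inclusion–exclusion the count is 91 − 53 + 0 = 38.

38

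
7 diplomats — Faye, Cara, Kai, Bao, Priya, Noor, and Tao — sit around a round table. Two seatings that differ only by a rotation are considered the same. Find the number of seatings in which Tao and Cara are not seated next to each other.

480

All circular seatings of 7 people number (6)! = 720.
Those with Tao next to Cara: fuse the pair into one unit and seat 6 units around a circle — 2·(5)! = 240.
Subtracting, 720 − 240 = 480.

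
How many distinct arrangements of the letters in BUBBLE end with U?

With the last slot taken by U, it remains to arrange the other 5 letters (BBBLE).
Those 5 letters have B appearing 3 times, giving (5)!/(3!) = 20.

20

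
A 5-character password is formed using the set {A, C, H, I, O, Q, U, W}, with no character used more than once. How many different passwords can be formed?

This is a permutation of 5 out of 8: P(8,5) = 8!/3!.
8 × 7 × 6 × 5 × 4 = 6720.

6720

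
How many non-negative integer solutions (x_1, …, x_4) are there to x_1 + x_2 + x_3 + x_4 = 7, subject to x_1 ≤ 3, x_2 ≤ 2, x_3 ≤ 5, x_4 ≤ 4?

Without the upper bounds there are C(10,3) = 120 ways to split 7 among 4 variables.
Subtract solutions that violate a single cap (substitute x_i' = x_i − (cap_i+1)): x_1 ≥ 4 gives C(6,3) = 20; x_2 ≥ 3 gives C(7,3) = 35; x_3 ≥ 6 gives C(4,3) = 4; x_4 ≥ 5 gives C(5,3) = 10. Together 69.
Add back pairs where two caps are both exceeded: 1 + 0 + 0 + 0 + 0 + 0 = 1.
By inclusion–exclusion the count is 120 − 69 + 1 = 52.

52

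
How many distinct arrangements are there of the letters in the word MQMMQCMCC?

MQMMQCMCC has 9 letters with C appearing 3 times, M appearing 4 times, and Q appearing twice.
So there are 9! / (4!·3!·2!) = 1260 distinguishable arrangements.

1260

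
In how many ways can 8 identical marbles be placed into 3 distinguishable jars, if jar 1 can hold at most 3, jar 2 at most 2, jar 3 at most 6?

9

By stars and bars, unrestricted non-negative solutions to x_1+…+x_3 = 8 number C(8+2,2) = 45.
Subtract solutions that violate a single cap (substitute x_i' = x_i − (cap_i+1)): x_1 ≥ 4 gives C(6,2) = 15; x_2 ≥ 3 gives C(7,2) = 21; x_3 ≥ 7 gives C(3,2) = 3. Together 39.
Add back pairs where two caps are both exceeded: 3 + 0 + 0 = 3.
By inclusion–exclusion the count is 45 − 39 + 3 = 9.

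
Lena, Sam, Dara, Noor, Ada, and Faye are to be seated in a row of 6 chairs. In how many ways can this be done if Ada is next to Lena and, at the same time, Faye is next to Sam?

Treat {Ada,Lena} as one block (2 orders) and {Faye,Sam} as another (2 orders).
That leaves 4 units to arrange: 2 × 2 × 4! = 4 × 24 = 96.

96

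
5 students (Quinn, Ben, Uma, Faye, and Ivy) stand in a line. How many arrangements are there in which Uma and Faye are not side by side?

There are 5! = 120 arrangements in all. If Uma and Faye are adjacent, merging them into one block gives 2·(4)! = 48 arrangements.
Complementary counting: 120 − 48 = 72.

72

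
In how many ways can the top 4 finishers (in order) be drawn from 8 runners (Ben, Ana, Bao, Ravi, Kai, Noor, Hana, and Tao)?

1680

This is an ordered selection of 4 from 8: P(8,4).
That gives 8 × 7 × 6 × 5 = 1680.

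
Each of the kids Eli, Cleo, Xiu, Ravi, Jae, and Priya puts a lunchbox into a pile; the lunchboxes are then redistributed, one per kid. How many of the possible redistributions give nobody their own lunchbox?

265

Count assignments avoiding every fixed point. For any j of the 6 kids fixed to their own lunchbox, the other 6−j can be arranged in (6−j)! ways.
By inclusion–exclusion this is Σ_{j=0}^{6} (−1)^j C(6,j)·(6−j)!.
Computing: 720 − 720 + 360 − 120 + 30 − 6 + 1 = 265.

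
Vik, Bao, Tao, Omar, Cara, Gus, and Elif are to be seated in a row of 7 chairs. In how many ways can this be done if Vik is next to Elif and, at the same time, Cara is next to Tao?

480

Treat {Vik,Elif} as one block (2 orders) and {Cara,Tao} as another (2 orders).
That leaves 5 units to arrange: 2 × 2 × 5! = 4 × 120 = 480.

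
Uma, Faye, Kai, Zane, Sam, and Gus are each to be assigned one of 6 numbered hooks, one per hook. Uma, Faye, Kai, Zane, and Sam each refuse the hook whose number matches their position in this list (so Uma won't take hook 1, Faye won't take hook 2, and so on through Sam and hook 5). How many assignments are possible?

Let Aᵢ (for 1 ≤ i ≤ 5) be the placements that put person i in their forbidden hook. Any j of these fix j positions, leaving (6−j)! ways to fill the rest, and there are C(5,j) ways to pick which j.
By inclusion–exclusion, the number of valid placements is Σ_{j=0}^{5} (−1)^j C(5,j)·(6−j)!.
Computing: 720 − 600 + 240 − 60 + 10 − 1 = 309.

309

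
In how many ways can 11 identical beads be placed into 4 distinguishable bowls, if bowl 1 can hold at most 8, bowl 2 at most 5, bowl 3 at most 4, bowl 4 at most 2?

80

By stars and bars, unrestricted non-negative solutions to x_1+…+x_4 = 11 number C(11+3,3) = 364.
Subtract solutions that violate a single cap (substitute x_i' = x_i − (cap_i+1)): x_1 ≥ 9 gives C(5,3) = 10; x_2 ≥ 6 gives C(8,3) = 56; x_3 ≥ 5 gives C(9,3) = 84; x_4 ≥ 3 gives C(11,3) = 165. Together 315.
Add back pairs where two caps are both exceeded: 0 + 0 + 0 + 1 + 10 + 20 = 31.
By inclusion–exclusion the count is 364 − 315 + 31 = 80.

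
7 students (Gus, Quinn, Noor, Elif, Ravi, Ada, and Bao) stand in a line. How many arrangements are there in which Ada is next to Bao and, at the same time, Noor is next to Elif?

480

Treat {Ada,Bao} as one block (2 orders) and {Noor,Elif} as another (2 orders).
That leaves 5 units to arrange: 2 × 2 × 5! = 4 × 120 = 480.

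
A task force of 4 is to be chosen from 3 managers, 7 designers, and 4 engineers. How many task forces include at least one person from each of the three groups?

Total 4-person selections from all 14: C(14,4) = 1001.
Subtract selections that omit an entire group: no managers → C(11,4) = 330; no designers → C(7,4) = 35; no engineers → C(10,4) = 210.
Add back selections omitting two groups (i.e. drawn from a single group): C(3,4) + C(7,4) + C(4,4) = 36.
By inclusion–exclusion: 1001 − 575 + 36 = 462.

462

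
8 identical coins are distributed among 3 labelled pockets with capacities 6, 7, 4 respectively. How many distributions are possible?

Ignoring the caps, the number of non-negative solutions to x_1+…+x_3 = 8 is C(10,2) = 45.
Subtract solutions that violate a single cap (substitute x_i' = x_i − (cap_i+1)): x_1 ≥ 7 gives C(3,2) = 3; x_2 ≥ 8 gives C(2,2) = 1; x_3 ≥ 5 gives C(5,2) = 10. Together 14.
No two caps can be exceeded simultaneously, so the pair terms are all 0.
By inclusion–exclusion the count is 45 − 14 + 0 = 31.

31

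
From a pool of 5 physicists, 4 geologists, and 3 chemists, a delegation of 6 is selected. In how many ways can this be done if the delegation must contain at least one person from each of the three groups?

805

With no constraint there are C(12,6) = 924 possible selections.
Selections missing a whole group: no physicists → C(7,6) = 7; no geologists → C(8,6) = 28; no chemists → C(9,6) = 84.
Add back selections omitting two groups (i.e. drawn from a single group): C(5,6) + C(4,6) + C(3,6) = 0.
By inclusion–exclusion: 924 − 119 + 0 = 805.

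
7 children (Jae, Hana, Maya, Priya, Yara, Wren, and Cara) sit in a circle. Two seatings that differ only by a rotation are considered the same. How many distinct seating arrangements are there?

Around a circle, 7 distinct people have 7!/7 = (6)! = 720 rotationally distinct seatings.

720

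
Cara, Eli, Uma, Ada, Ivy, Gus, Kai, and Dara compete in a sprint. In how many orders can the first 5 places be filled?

This is an ordered selection of 5 from 8: P(8,5).
That gives 8 × 7 × 6 × 5 × 4 = 6720.

6720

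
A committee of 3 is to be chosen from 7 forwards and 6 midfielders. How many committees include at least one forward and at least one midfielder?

With no constraint there are C(13,3) = 286 possible selections.
Selections missing a whole group: no forwards → C(6,3) = 20; no midfielders → C(7,3) = 35.
Both groups omitted at once is impossible, so 286 − 55 = 231.

231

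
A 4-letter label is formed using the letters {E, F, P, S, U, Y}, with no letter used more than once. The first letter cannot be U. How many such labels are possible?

The first letter has 6−1 = 5 choices (anything except U).
The remaining 3 letters are filled from the other 5 symbols without repetition: 5 × 4 × 3 = 60.
Total: 5 × 60 = 300.

300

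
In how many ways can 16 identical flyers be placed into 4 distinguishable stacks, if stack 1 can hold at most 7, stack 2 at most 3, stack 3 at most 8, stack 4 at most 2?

30

Ignoring the caps, the number of non-negative solutions to x_1+…+x_4 = 16 is C(19,3) = 969.
Subtract solutions that violate a single cap (substitute x_i' = x_i − (cap_i+1)): x_1 ≥ 8 gives C(11,3) = 165; x_2 ≥ 4 gives C(15,3) = 455; x_3 ≥ 9 gives C(10,3) = 120; x_4 ≥ 3 gives C(16,3) = 560. Together 1300.
Add back pairs where two caps are both exceeded: 35 + 0 + 56 + 20 + 220 + 35 = 366.
Subtract triples: 0 + 4 + 0 + 1 = 5.
By inclusion–exclusion the count is 969 − 1300 + 366 − 5 = 30.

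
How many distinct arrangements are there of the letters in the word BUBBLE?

120

Letter multiplicities in BUBBLE: B×3, E×1, L×1, U×1.
So there are 6! / (3!) = 120 distinguishable arrangements.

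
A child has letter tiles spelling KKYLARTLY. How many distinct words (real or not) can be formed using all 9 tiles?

The 9 letters of KKYLARTLY have repeats: K appearing twice, L appearing twice, and Y appearing twice.
So there are 9! / (2!·2!·2!) = 45360 distinguishable arrangements.

45360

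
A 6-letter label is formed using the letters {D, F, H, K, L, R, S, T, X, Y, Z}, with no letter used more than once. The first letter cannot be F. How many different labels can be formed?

302400

The first letter has 11−1 = 10 choices (anything except F).
The remaining 5 letters are filled from the other 10 symbols without repetition: 10 × 9 × 8 × 7 × 6 = 30240.
Total: 10 × 30240 = 302400.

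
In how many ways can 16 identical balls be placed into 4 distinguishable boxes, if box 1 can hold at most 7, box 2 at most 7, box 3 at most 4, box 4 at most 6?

139

By stars and bars, unrestricted non-negative solutions to x_1+…+x_4 = 16 number C(16+3,3) = 969.
Subtract solutions that violate a single cap (substitute x_i' = x_i − (cap_i+1)): x_1 ≥ 8 gives C(11,3) = 165; x_2 ≥ 8 gives C(11,3) = 165; x_3 ≥ 5 gives C(14,3) = 364; x_4 ≥ 7 gives C(12,3) = 220. Together 914.
Add back pairs where two caps are both exceeded: 1 + 20 + 4 + 20 + 4 + 35 = 84.
By inclusion–exclusion the count is 969 − 914 + 84 = 139.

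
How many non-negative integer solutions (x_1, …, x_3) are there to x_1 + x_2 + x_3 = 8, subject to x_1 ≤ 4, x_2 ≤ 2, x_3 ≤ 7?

Ignoring the caps, the number of non-negative solutions to x_1+…+x_3 = 8 is C(10,2) = 45.
Subtract solutions that violate a single cap (substitute x_i' = x_i − (cap_i+1)): x_1 ≥ 5 gives C(5,2) = 10; x_2 ≥ 3 gives C(7,2) = 21; x_3 ≥ 8 gives C(2,2) = 1. Together 32.
Add back pairs where two caps are both exceeded: 1 + 0 + 0 = 1.
By inclusion–exclusion the count is 45 − 32 + 1 = 14.

14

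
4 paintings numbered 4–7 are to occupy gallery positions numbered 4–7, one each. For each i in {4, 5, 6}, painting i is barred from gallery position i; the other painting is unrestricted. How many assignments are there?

Let Aᵢ (for i ∈ {4, 5, 6}) be the placements that put painting i in its forbidden gallery position. Any j of these fix j positions, leaving (4−j)! ways to fill the rest, and there are C(3,j) ways to pick which j.
By inclusion–exclusion, the number of valid placements is Σ_{j=0}^{3} (−1)^j C(3,j)·(4−j)!.
Computing: 24 − 18 + 6 − 1 = 11.

11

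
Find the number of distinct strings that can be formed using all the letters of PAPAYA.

60

Letter multiplicities in PAPAYA: A×3, P×2, Y×1.
Dividing 6! = 720 by 3!·2! = 12 for the repeated letters gives 60.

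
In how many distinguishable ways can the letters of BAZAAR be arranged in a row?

Letter multiplicities in BAZAAR: A×3, B×1, R×1, Z×1.
So there are 6! / (3!) = 120 distinguishable arrangements.

120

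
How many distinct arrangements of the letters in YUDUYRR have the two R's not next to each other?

There are 7!/(2!·2!·2!) = 630 arrangements of YUDUYRR in total.
If the two R's are adjacent, glue them into one block, leaving 6 items to arrange: (6)!/(2!·2!) = 180 ways.
Subtracting, 630 − 180 = 450 arrangements keep the R's apart.

450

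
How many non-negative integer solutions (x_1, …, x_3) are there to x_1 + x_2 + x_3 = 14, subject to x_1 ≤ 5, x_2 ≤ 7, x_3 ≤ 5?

10

Ignoring the caps, the number of non-negative solutions to x_1+…+x_3 = 14 is C(16,2) = 120.
Subtract solutions that violate a single cap (substitute x_i' = x_i − (cap_i+1)): x_1 ≥ 6 gives C(10,2) = 45; x_2 ≥ 8 gives C(8,2) = 28; x_3 ≥ 6 gives C(10,2) = 45. Together 118.
Add back pairs where two caps are both exceeded: 1 + 6 + 1 = 8.
By inclusion–exclusion the count is 120 − 118 + 8 = 10.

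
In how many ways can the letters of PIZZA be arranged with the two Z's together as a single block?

Treat the 2 copies of Z as a single block. The multiset to arrange is then {ZZ, A, I, P}, 4 items in all.
All 4 items are distinct, so there are (4)! = 24 arrangements.

24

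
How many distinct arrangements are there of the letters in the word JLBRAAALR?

15120

The 9 letters of JLBRAAALR have repeats: A appearing 3 times, L appearing twice, and R appearing twice.
Dividing 9! = 362880 by 3!·2!·2! = 24 for the repeated letters gives 15120.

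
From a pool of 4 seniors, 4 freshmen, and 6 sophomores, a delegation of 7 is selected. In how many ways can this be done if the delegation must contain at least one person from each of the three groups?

3184

Total 7-person selections from all 14: C(14,7) = 3432.
Subtract selections that omit an entire group: no seniors → C(10,7) = 120; no freshmen → C(10,7) = 120; no sophomores → C(8,7) = 8.
Add back selections omitting two groups (i.e. drawn from a single group): C(4,7) + C(4,7) + C(6,7) = 0.
By inclusion–exclusion: 3432 − 248 + 0 = 3184.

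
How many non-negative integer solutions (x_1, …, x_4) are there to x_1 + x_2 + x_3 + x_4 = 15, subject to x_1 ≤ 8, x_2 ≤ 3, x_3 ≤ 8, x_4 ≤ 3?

80

Without the upper bounds there are C(18,3) = 816 ways to split 15 among 4 variables.
Subtract solutions that violate a single cap (substitute x_i' = x_i − (cap_i+1)): x_1 ≥ 9 gives C(9,3) = 84; x_2 ≥ 4 gives C(14,3) = 364; x_3 ≥ 9 gives C(9,3) = 84; x_4 ≥ 4 gives C(14,3) = 364. Together 896.
Add back pairs where two caps are both exceeded: 10 + 0 + 10 + 10 + 120 + 10 = 160.
By inclusion–exclusion the count is 816 − 896 + 160 = 80.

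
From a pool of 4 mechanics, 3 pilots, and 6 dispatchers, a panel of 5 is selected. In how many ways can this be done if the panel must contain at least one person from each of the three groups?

894

Total 5-person selections from all 13: C(13,5) = 1287.
Subtract selections that omit an entire group: no mechanics → C(9,5) = 126; no pilots → C(10,5) = 252; no dispatchers → C(7,5) = 21.
Add back selections omitting two groups (i.e. drawn from a single group): C(4,5) + C(3,5) + C(6,5) = 6.
By inclusion–exclusion: 1287 − 399 + 6 = 894.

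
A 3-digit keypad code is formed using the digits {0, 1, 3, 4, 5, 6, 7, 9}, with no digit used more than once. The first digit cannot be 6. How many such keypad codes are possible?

The first digit has 8−1 = 7 choices (anything except 6).
The remaining 2 digits are filled from the other 7 symbols without repetition: 7 × 6 = 42.
Total: 7 × 42 = 294.

294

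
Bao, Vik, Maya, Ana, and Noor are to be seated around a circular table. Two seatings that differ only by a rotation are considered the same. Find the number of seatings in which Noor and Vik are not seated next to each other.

12

All circular seatings of 5 people number (4)! = 24.
Seatings with Noor beside Vik: treat them as a block with 2 internal orders, giving 2 × (3)! = 12.
Subtracting, 24 − 12 = 12.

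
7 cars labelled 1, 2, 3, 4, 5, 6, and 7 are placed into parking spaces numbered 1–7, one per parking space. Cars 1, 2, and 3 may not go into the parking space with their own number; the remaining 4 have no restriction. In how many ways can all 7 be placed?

Let Aᵢ (for i ∈ {1, 2, 3}) be the placements that put car i in its forbidden parking space. Any j of these fix j positions, leaving (7−j)! ways to fill the rest, and there are C(3,j) ways to pick which j.
By inclusion–exclusion, the number of valid placements is Σ_{j=0}^{3} (−1)^j C(3,j)·(7−j)!.
Computing: 5040 − 2160 + 360 − 24 = 3216.

3216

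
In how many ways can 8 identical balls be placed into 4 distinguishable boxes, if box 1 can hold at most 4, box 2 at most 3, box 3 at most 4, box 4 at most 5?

Ignoring the caps, the number of non-negative solutions to x_1+…+x_4 = 8 is C(11,3) = 165.
Subtract solutions that violate a single cap (substitute x_i' = x_i − (cap_i+1)): x_1 ≥ 5 gives C(6,3) = 20; x_2 ≥ 4 gives C(7,3) = 35; x_3 ≥ 5 gives C(6,3) = 20; x_4 ≥ 6 gives C(5,3) = 10. Together 85.
No two caps can be exceeded simultaneously, so the pair terms are all 0.
By inclusion–exclusion the count is 165 − 85 + 0 = 80.

80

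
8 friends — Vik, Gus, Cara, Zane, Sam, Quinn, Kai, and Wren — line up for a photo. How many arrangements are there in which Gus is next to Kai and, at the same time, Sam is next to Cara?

2880

Treat {Gus,Kai} as one block (2 orders) and {Sam,Cara} as another (2 orders).
That leaves 6 units to arrange: 2 × 2 × 6! = 4 × 720 = 2880.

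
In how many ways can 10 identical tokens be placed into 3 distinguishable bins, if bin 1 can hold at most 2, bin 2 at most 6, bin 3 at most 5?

Ignoring the caps, the number of non-negative solutions to x_1+…+x_3 = 10 is C(12,2) = 66.
Subtract solutions that violate a single cap (substitute x_i' = x_i − (cap_i+1)): x_1 ≥ 3 gives C(9,2) = 36; x_2 ≥ 7 gives C(5,2) = 10; x_3 ≥ 6 gives C(6,2) = 15. Together 61.
Add back pairs where two caps are both exceeded: 1 + 3 + 0 = 4.
By inclusion–exclusion the count is 66 − 61 + 4 = 9.

9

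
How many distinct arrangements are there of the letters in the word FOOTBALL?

10080

Letter multiplicities in FOOTBALL: A×1, B×1, F×1, L×2, O×2, T×1.
Dividing 8! = 40320 by 2!·2! = 4 for the repeated letters gives 10080.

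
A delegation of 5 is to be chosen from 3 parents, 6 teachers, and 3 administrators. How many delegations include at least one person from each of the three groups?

Unrestricted: C(12,5) = 792 ways to pick any 5 of the 12.
Subtract selections that omit an entire group: no parents → C(9,5) = 126; no teachers → C(6,5) = 6; no administrators → C(9,5) = 126.
Add back selections omitting two groups (i.e. drawn from a single group): C(3,5) + C(6,5) + C(3,5) = 6.
By inclusion–exclusion: 792 − 258 + 6 = 540.

540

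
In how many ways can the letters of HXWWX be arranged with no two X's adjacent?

There are 5!/(2!·2!) = 30 arrangements of HXWWX in total.
If the two X's are adjacent, glue them into one block, leaving 4 items to arrange: (4)!/(2!) = 12 ways.
Hence 30 − 12 = 18.

18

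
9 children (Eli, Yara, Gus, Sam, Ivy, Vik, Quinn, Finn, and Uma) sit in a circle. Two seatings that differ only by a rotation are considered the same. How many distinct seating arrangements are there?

Fix one person's seat to break rotational symmetry; the remaining 8 people can be arranged in (8)! = 40320 ways.

40320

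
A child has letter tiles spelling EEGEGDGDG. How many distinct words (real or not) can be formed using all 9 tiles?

1260

The 9 letters of EEGEGDGDG have repeats: D appearing twice, E appearing 3 times, and G appearing 4 times.
Dividing 9! = 362880 by 4!·3!·2! = 288 for the repeated letters gives 1260.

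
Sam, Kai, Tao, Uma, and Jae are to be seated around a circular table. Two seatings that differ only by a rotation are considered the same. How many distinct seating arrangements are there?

24

Around a circle, 5 distinct people have 5!/5 = (4)! = 24 rotationally distinct seatings.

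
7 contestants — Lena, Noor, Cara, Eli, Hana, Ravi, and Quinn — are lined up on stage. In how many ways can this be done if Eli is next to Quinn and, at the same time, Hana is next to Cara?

Treat {Eli,Quinn} as one block (2 orders) and {Hana,Cara} as another (2 orders).
That leaves 5 units to arrange: 2 × 2 × 5! = 4 × 120 = 480.

480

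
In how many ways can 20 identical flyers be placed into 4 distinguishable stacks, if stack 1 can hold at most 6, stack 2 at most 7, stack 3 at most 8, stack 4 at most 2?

By stars and bars, unrestricted non-negative solutions to x_1+…+x_4 = 20 number C(20+3,3) = 1771.
Subtract solutions that violate a single cap (substitute x_i' = x_i − (cap_i+1)): x_1 ≥ 7 gives C(16,3) = 560; x_2 ≥ 8 gives C(15,3) = 455; x_3 ≥ 9 gives C(14,3) = 364; x_4 ≥ 3 gives C(20,3) = 1140. Together 2519.
Add back pairs where two caps are both exceeded: 56 + 35 + 286 + 20 + 220 + 165 = 782.
Subtract triples: 0 + 10 + 4 + 1 = 15.
By inclusion–exclusion the count is 1771 − 2519 + 782 − 15 = 19.

19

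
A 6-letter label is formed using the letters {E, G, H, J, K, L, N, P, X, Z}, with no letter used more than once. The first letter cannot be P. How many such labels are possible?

The first letter has 10−1 = 9 choices (anything except P).
The remaining 5 letters are filled from the other 9 symbols without repetition: 9 × 8 × 7 × 6 × 5 = 15120.
Total: 9 × 15120 = 136080.

136080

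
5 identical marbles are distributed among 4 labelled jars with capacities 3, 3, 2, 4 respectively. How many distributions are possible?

By stars and bars, unrestricted non-negative solutions to x_1+…+x_4 = 5 number C(5+3,3) = 56.
Subtract solutions that violate a single cap (substitute x_i' = x_i − (cap_i+1)): x_1 ≥ 4 gives C(4,3) = 4; x_2 ≥ 4 gives C(4,3) = 4; x_3 ≥ 3 gives C(5,3) = 10; x_4 ≥ 5 gives C(3,3) = 1. Together 19.
No two caps can be exceeded simultaneously, so the pair terms are all 0.
By inclusion–exclusion the count is 56 − 19 + 0 = 37.

37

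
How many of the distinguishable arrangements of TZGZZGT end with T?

Fix T in the last position and arrange the remaining 6 letters.
Those 6 letters have G appearing twice and Z appearing 3 times, giving (6)!/(3!·2!) = 60.

60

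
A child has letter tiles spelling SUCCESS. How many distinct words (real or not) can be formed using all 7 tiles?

420

The 7 letters of SUCCESS have repeats: C appearing twice and S appearing 3 times.
Dividing 7! = 5040 by 3!·2! = 12 for the repeated letters gives 420.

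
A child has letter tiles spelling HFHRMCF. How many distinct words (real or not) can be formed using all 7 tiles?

The 7 letters of HFHRMCF have repeats: F appearing twice and H appearing twice.
So there are 7! / (2!·2!) = 1260 distinguishable arrangements.

1260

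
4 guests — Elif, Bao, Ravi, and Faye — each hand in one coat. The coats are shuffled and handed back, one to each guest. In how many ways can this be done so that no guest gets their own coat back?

9

Let Aᵢ be the assignments in which guest i gets their own coat. We want the size of the complement of A₁∪…∪A_4.
By inclusion–exclusion this is Σ_{j=0}^{4} (−1)^j C(4,j)·(4−j)!.
Computing: 24 − 24 + 12 − 4 + 1 = 9.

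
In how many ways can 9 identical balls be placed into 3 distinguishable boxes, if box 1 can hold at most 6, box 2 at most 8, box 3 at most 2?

Ignoring the caps, the number of non-negative solutions to x_1+…+x_3 = 9 is C(11,2) = 55.
Subtract solutions that violate a single cap (substitute x_i' = x_i − (cap_i+1)): x_1 ≥ 7 gives C(4,2) = 6; x_2 ≥ 9 gives C(2,2) = 1; x_3 ≥ 3 gives C(8,2) = 28. Together 35.
No two caps can be exceeded simultaneously, so the pair terms are all 0.
By inclusion–exclusion the count is 55 − 35 + 0 = 20.

20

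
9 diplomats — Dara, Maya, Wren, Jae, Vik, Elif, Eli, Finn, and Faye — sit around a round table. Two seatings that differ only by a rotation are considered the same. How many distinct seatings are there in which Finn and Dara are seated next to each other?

Treat {Finn, Dara} as one unit (2 internal orders) and seat the resulting 8 units around the table: (7)! circular arrangements.
So 2 × (7)! = 2 × 5040 = 10080.

10080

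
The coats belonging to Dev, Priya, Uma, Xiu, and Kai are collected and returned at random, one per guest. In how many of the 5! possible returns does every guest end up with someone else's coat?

44

This is the derangement count D_5: permutations of 5 items with no fixed point.
By inclusion–exclusion this is Σ_{j=0}^{5} (−1)^j C(5,j)·(5−j)!.
Computing: 120 − 120 + 60 − 20 + 5 − 1 = 44.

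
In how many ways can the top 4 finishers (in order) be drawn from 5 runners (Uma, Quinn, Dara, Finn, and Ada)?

120

There are 5 choices for 1st place, 4 for 2nd, and so on down to 2 for position 4.
That gives 5 × 4 × 3 × 2 = 120.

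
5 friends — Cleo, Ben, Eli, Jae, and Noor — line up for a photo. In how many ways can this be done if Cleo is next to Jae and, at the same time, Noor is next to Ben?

Treat {Cleo,Jae} as one block (2 orders) and {Noor,Ben} as another (2 orders).
That leaves 3 units to arrange: 2 × 2 × 3! = 4 × 6 = 24.

24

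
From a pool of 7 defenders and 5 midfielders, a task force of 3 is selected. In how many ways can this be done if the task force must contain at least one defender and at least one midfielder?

175

Unrestricted: C(12,3) = 220 ways to pick any 3 of the 12.
Subtract selections that omit an entire group: no defenders → C(5,3) = 10; no midfielders → C(7,3) = 35.
Both groups omitted at once is impossible, so 220 − 45 = 175.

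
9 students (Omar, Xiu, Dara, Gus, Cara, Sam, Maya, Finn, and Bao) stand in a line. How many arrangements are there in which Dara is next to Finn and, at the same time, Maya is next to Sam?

Treat {Dara,Finn} as one block (2 orders) and {Maya,Sam} as another (2 orders).
That leaves 7 units to arrange: 2 × 2 × 7! = 4 × 5040 = 20160.

20160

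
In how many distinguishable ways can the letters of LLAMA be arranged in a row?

LLAMA has 5 letters with A appearing twice and L appearing twice.
So there are 5! / (2!·2!) = 30 distinguishable arrangements.

30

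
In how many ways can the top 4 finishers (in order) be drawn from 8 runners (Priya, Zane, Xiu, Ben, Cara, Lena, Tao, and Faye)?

1680

This is an ordered selection of 4 from 8: P(8,4).
That gives 8 × 7 × 6 × 5 = 1680.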